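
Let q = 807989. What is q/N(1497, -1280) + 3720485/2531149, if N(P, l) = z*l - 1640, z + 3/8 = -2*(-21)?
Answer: -1840811513161/139010703080 ≈ -13.242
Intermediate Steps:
z = 333/8 (z = -3/8 - 2*(-21) = -3/8 + 42 = 333/8 ≈ 41.625)
N(P, l) = -1640 + 333*l/8 (N(P, l) = 333*l/8 - 1640 = -1640 + 333*l/8)
q/N(1497, -1280) + 3720485/2531149 = 807989/(-1640 + (333/8)*(-1280)) + 3720485/2531149 = 807989/(-1640 - 53280) + 3720485*(1/2531149) = 807989/(-54920) + 3720485/2531149 = 807989*(-1/54920) + 3720485/2531149 = -807989/54920 + 3720485/2531149 = -1840811513161/139010703080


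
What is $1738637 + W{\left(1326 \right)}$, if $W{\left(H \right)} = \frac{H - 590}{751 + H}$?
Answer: $\frac{3611149785}{2077} \approx 1.7386 \cdot 10^{6}$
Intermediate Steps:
$W{\left(H \right)} = \frac{-590 + H}{751 + H}$
$1738637 + W{\left(1326 \right)} = 1738637 + \frac{-590 + 1326}{751 + 1326} = 1738637 + \frac{1}{2077} \cdot 736 = 1738637 + \frac{736}{2077} = \frac{3611149785}{2077}$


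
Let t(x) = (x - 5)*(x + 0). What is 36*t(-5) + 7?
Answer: 1807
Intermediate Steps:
t(x) = x*(-5 + x) (t(x) = (-5 + x)*x = x*(-5 + x))
36*t(-5) + 7 = 36*(-5*(-5 - 5)) + 7 = 36*(-5*(-10)) + 7 = 36*50 + 7 = 1800 + 7 = 1807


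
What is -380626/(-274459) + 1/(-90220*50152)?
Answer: 1722223577538981/1241848326028960 ≈ 1.3868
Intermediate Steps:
-380626/(-274459) + 1/(-90220*50152) = -380626*(-1/274459) - 1/90220*1/50152 = 380626/274459 - 1/4524713440 = 1722223577538981/1241848326028960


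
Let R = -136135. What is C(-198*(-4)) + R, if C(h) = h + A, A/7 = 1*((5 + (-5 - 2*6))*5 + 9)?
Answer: -135700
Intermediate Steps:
A = -357 (A = 7*(1*((5 + (-5 - 2*6))*5 + 9)) = 7*(1*((5 + (-5 - 12))*5 + 9)) = 7*(1*((5 - 17)*5 + 9)) = 7*(1*(-12*5 + 9)) = 7*(1*(-60 + 9)) = 7*(1*(-51)) = 7*(-51) = -357)
C(h) = -357 + h (C(h) = h - 357 = -357 + h)
C(-198*(-4)) + R = (-357 - 198*(-4)) - 136135 = (-357 - 9*(-88)) - 136135 = (-357 + 792) - 136135 = 435 - 136135 = -135700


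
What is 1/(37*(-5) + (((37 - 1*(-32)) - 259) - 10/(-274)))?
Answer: -137/51370 ≈ -0.0026669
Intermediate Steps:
1/(37*(-5) + (((37 - 1*(-32)) - 259) - 10/(-274))) = 1/(-185 + (((37 + 32) - 259) - 10*(-1/274))) = 1/(-185 + ((69 - 259) + 5/137)) = 1/(-185 + (-190 + 5/137)) = 1/(-185 - 26025/137) = 1/(-51370/137) = -137/51370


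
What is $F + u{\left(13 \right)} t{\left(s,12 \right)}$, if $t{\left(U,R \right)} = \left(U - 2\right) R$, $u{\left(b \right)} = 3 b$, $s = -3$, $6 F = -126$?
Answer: $-2361$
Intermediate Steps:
$F = -21$ ($F = \frac{1}{6} \left(-126\right) = -21$)
$t{\left(U,R \right)} = R \left(-2 + U\right)$ ($t{\left(U,R \right)} = \left(-2 + U\right) R = R \left(-2 + U\right)$)
$F + u{\left(13 \right)} t{\left(s,12 \right)} = -21 + 3 \cdot 13 \cdot 12 \left(-2 - 3\right) = -21 + 39 \cdot 12 \left(-5\right) = -21 + 39 \left(-60\right) = -21 - 2340 = -2361$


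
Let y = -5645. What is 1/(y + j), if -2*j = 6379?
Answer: -2/17669 ≈ -0.00011319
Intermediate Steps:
j = -6379/2 (j = -½*6379 = -6379/2 ≈ -3189.5)
1/(y + j) = 1/(-5645 - 6379/2) = 1/(-17669/2) = -2/17669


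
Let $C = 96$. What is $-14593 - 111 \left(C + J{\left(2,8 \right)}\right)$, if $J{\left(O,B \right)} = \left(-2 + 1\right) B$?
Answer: $-24361$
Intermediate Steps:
$J{\left(O,B \right)} = - B$
$-14593 - 111 \left(C + J{\left(2,8 \right)}\right) = -14593 - 111 \left(96 - 8\right) = -14593 - 111 \cdot 88 = -14593 - 9768 = -24361$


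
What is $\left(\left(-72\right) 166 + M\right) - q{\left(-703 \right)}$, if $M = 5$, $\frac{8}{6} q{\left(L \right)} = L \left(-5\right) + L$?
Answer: $-14056$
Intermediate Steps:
$q{\left(L \right)} = - 3 L$ ($q{\left(L \right)} = \frac{3 \left(L \left(-5\right) + L\right)}{4} = \frac{3 \left(- 5 L + L\right)}{4} = \frac{3 \left(- 4 L\right)}{4} = - 3 L$)
$\left(\left(-72\right) 166 + M\right) - q{\left(-703 \right)} = \left(\left(-72\right) 166 + 5\right) - \left(-3\right) \left(-703\right) = \left(-11952 + 5\right) - 2109 = -11947 - 2109 = -14056$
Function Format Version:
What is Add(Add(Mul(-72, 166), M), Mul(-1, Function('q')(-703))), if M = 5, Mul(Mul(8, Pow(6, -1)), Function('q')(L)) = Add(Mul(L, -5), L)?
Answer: -14056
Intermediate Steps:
Function('q')(L) = Mul(-3, L) (Function('q')(L) = Mul(Rational(3, 4), Add(Mul(L, -5), L)) = Mul(Rational(3, 4), Add(Mul(-5, L), L)) = Mul(Rational(3, 4), Mul(-4, L)) = Mul(-3, L))
Add(Add(Mul(-72, 166), M), Mul(-1, Function('q')(-703))) = Add(Add(Mul(-72, 166), 5), Mul(-1, Mul(-3, -703))) = Add(Add(-11952, 5), Mul(-1, 2109)) = Add(-11947, -2109) = -14056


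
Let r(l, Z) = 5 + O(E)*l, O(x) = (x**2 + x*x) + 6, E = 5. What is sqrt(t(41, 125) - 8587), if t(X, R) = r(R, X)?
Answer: I*sqrt(1582) ≈ 39.774*I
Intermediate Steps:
O(x) = 6 + 2*x**2 (O(x) = (x**2 + x**2) + 6 = 2*x**2 + 6 = 6 + 2*x**2)
r(l, Z) = 5 + 56*l (r(l, Z) = 5 + (6 + 2*5**2)*l = 5 + (6 + 2*25)*l = 5 + (6 + 50)*l = 5 + 56*l)
t(X, R) = 5 + 56*R
sqrt(t(41, 125) - 8587) = sqrt((5 + 56*125) - 8587) = sqrt((5 + 7000) - 8587) = sqrt(7005 - 8587) = sqrt(-1582) = I*sqrt(1582)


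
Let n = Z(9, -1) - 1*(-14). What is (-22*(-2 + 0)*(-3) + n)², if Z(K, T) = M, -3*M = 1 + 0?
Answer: 126025/9 ≈ 14003.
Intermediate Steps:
M = -⅓ (M = -(1 + 0)/3 = -⅓*1 = -⅓ ≈ -0.33333)
Z(K, T) = -⅓
n = 41/3 (n = -⅓ - 1*(-14) = -⅓ + 14 = 41/3 ≈ 13.667)
(-22*(-2 + 0)*(-3) + n)² = (-22*(-2 + 0)*(-3) + 41/3)² = (-(-44)*(-3) + 41/3)² = (-22*6 + 41/3)² = (-132 + 41/3)² = (-355/3)² = 126025/9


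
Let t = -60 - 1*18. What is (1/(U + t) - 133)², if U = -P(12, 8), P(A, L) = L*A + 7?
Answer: 579557476/32761 ≈ 17690.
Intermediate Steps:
P(A, L) = 7 + A*L (P(A, L) = A*L + 7 = 7 + A*L)
t = -78 (t = -60 - 18 = -78)
U = -103 (U = -(7 + 12*8) = -(7 + 96) = -1*103 = -103)
(1/(U + t) - 133)² = (1/(-103 - 78) - 133)² = (1/(-181) - 133)² = (-1/181 - 133)² = (-24074/181)² = 579557476/32761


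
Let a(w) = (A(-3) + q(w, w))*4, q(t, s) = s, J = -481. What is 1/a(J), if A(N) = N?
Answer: -1/1936 ≈ -0.00051653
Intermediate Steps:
a(w) = -12 + 4*w (a(w) = (-3 + w)*4 = -12 + 4*w)
1/a(J) = 1/(-12 + 4*(-481)) = 1/(-12 - 1924) = 1/(-1936) = -1/1936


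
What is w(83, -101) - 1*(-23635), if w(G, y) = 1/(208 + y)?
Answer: 2528946/107 ≈ 23635.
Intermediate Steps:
w(83, -101) - 1*(-23635) = 1/(208 - 101) - 1*(-23635) = 1/107 + 23635 = 2528946/107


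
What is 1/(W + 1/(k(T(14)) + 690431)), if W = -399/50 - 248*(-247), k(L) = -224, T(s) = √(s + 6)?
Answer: 34510350/2113690607057 ≈ 1.6327e-5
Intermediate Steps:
T(s) = √(6 + s)
W = 3062401/50 (W = -399*1/50 + 61256 = -399/50 + 61256 = 3062401/50 ≈ 61248.)
1/(W + 1/(k(T(14)) + 690431)) = 1/(3062401/50 + 1/(-224 + 690431)) = 1/(3062401/50 + 1/690207) = 1/(2113690607057/34510350) = 34510350/2113690607057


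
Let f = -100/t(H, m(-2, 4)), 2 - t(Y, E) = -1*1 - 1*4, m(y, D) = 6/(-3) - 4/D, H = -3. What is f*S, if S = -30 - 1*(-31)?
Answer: -100/7 ≈ -14.286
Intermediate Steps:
m(y, D) = -2 - 4/D (m(y, D) = 6*(-⅓) - 4/D = -2 - 4/D)
t(Y, E) = 7 (t(Y, E) = 2 - (-1*1 - 1*4) = 2 - (-1 - 4) = 2 - 1*(-5) = 2 + 5 = 7)
f = -100/7 ≈ -14.286
S = 1 (S = -30 + 31 = 1)
f*S = -100/7*1 = -100/7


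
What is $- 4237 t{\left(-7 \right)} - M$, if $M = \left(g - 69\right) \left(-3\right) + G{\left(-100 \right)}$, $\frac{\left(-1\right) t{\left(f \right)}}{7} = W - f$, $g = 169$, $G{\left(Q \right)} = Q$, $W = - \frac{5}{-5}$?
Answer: $237672$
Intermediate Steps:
$W = 1$ ($W = \left(-5\right) \left(- \frac{1}{5}\right) = 1$)
$t{\left(f \right)} = -7 + 7 f$ ($t{\left(f \right)} = - 7 \left(1 - f\right) = -7 + 7 f$)
$M = -400$ ($M = \left(169 - 69\right) \left(-3\right) - 100 = 100 \left(-3\right) - 100 = -300 - 100 = -400$)
$- 4237 t{\left(-7 \right)} - M = - 4237 \left(-7 + 7 \left(-7\right)\right) - -400 = - 4237 \left(-7 - 49\right) + 400 = \left(-4237\right) \left(-56\right) + 400 = 237272 + 400 = 237672$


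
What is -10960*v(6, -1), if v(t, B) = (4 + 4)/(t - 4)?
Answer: -43840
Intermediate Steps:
v(t, B) = 8/(-4 + t)
-10960*v(6, -1) = -87680/(-4 + 6) = -87680/2 = -10960*4 = -43840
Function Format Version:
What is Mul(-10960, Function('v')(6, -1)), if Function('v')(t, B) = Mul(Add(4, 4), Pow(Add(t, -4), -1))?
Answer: -43840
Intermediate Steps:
Function('v')(t, B) = Mul(8, Pow(Add(-4, t), -1))
Mul(-10960, Function('v')(6, -1)) = Mul(-10960, Mul(8, Pow(Add(-4, 6), -1))) = Mul(-10960, Mul(8, Pow(2, -1))) = Mul(-10960, Mul(8, Rational(1, 2))) = Mul(-10960, 4) = -43840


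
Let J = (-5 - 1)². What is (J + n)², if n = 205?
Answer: 58081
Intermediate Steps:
J = 36 (J = (-6)² = 36)
(J + n)² = (36 + 205)² = 241² = 58081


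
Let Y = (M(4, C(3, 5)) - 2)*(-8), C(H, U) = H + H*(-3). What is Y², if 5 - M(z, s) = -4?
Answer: 3136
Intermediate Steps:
C(H, U) = -2*H (C(H, U) = H - 3*H = -2*H)
M(z, s) = 9 (M(z, s) = 5 - 1*(-4) = 5 + 4 = 9)
Y = -56 (Y = (9 - 2)*(-8) = 7*(-8) = -56)
Y² = (-56)² = 3136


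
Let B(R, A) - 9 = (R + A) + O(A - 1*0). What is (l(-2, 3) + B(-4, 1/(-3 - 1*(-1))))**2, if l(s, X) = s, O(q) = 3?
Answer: 121/4 ≈ 30.250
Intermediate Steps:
B(R, A) = 12 + A + R (B(R, A) = 9 + ((R + A) + 3) = 9 + ((A + R) + 3) = 9 + (3 + A + R) = 12 + A + R)
(l(-2, 3) + B(-4, 1/(-3 - 1*(-1))))**2 = (-2 + (12 + 1/(-3 - 1*(-1)) - 4))**2 = (-2 + (12 + 1/(-3 + 1) - 4))**2 = (-2 + (12 + 1/(-2) - 4))**2 = (-2 + (12 - 1/2 - 4))**2 = (-2 + 15/2)**2 = (11/2)**2 = 121/4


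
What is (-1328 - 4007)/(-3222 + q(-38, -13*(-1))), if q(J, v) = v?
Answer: 5335/3209 ≈ 1.6625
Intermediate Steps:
(-1328 - 4007)/(-3222 + q(-38, -13*(-1))) = (-1328 - 4007)/(-3222 - 13*(-1)) = -5335/(-3222 + 13) = -5335/(-3209) = -5335*(-1/3209) = 5335/3209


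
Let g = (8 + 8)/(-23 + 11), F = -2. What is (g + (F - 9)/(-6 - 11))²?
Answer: 1225/2601 ≈ 0.47097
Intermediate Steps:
g = -4/3 (g = 16/(-12) = 16*(-1/12) = -4/3 ≈ -1.3333)
(g + (F - 9)/(-6 - 11))² = (-4/3 + (-2 - 9)/(-6 - 11))² = (-4/3 - 11/(-17))² = (-4/3 - 11*(-1/17))² = (-4/3 + 11/17)² = (-35/51)² = 1225/2601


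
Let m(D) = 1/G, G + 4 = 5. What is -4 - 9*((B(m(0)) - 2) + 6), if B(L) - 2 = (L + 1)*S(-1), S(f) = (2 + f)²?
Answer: -76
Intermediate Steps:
G = 1 (G = -4 + 5 = 1)
m(D) = 1 (m(D) = 1/1 = 1)
B(L) = 3 + L (B(L) = 2 + (L + 1)*(2 - 1)² = 2 + (1 + L)*1² = 2 + (1 + L)*1 = 2 + (1 + L) = 3 + L)
-4 - 9*((B(m(0)) - 2) + 6) = -4 - 9*(((3 + 1) - 2) + 6) = -4 - 9*((4 - 2) + 6) = -4 - 9*(2 + 6) = -4 - 9*8 = -4 - 72 = -76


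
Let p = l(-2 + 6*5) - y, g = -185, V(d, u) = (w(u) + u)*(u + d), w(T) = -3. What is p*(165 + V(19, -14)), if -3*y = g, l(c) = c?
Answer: -8080/3 ≈ -2693.3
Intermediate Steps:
V(d, u) = (-3 + u)*(d + u) (V(d, u) = (-3 + u)*(u + d) = (-3 + u)*(d + u))
y = 185/3 (y = -⅓*(-185) = 185/3 ≈ 61.667)
p = -101/3 (p = (-2 + 6*5) - 1*185/3 = (-2 + 30) - 185/3 = 28 - 185/3 = -101/3 ≈ -33.667)
p*(165 + V(19, -14)) = -101*(165 + ((-14)² - 3*19 - 3*(-14) + 19*(-14)))/3 = -101*(165 + (196 - 57 + 42 - 266))/3 = -101*(165 - 85)/3 = -101/3*80 = -8080/3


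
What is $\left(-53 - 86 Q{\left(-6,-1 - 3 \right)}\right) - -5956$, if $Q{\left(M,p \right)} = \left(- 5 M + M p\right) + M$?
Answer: $1775$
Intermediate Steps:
$Q{\left(M,p \right)} = - 4 M + M p$
$\left(-53 - 86 Q{\left(-6,-1 - 3 \right)}\right) - -5956 = \left(-53 - 86 \left(- 6 \left(-4 - 4\right)\right)\right) - -5956 = \left(-53 - 86 \left(- 6 \left(-4 - 4\right)\right)\right) + 5956 = \left(-53 - 86 \left(\left(-6\right) \left(-8\right)\right)\right) + 5956 = \left(-53 - 4128\right) + 5956 = -4181 + 5956 = 1775$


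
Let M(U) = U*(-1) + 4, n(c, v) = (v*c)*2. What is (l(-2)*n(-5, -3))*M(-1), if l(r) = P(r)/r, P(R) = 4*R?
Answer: 600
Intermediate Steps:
n(c, v) = 2*c*v (n(c, v) = (c*v)*2 = 2*c*v)
M(U) = 4 - U (M(U) = -U + 4 = 4 - U)
l(r) = 4 (l(r) = (4*r)/r = 4)
(l(-2)*n(-5, -3))*M(-1) = (4*(2*(-5)*(-3)))*(4 - 1*(-1)) = (4*30)*(4 + 1) = 120*5 = 600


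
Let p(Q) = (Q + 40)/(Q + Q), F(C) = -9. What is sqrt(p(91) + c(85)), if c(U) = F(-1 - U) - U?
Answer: I*sqrt(3089814)/182 ≈ 9.6582*I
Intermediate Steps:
c(U) = -9 - U
p(Q) = (40 + Q)/(2*Q) (p(Q) = (40 + Q)/((2*Q)) = (40 + Q)*(1/(2*Q)) = (40 + Q)/(2*Q))
sqrt(p(91) + c(85)) = sqrt((1/2)*(40 + 91)/91 + (-9 - 1*85)) = sqrt((1/2)*(1/91)*131 + (-9 - 85)) = sqrt(131/182 - 94) = sqrt(-16977/182) = I*sqrt(3089814)/182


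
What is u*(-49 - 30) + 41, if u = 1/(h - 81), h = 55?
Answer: 1145/26 ≈ 44.038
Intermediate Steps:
u = -1/26 (u = 1/(55 - 81) = 1/(-26) = -1/26 ≈ -0.038462)
u*(-49 - 30) + 41 = -(-49 - 30)/26 + 41 = -1/26*(-79) + 41 = 79/26 + 41 = 1145/26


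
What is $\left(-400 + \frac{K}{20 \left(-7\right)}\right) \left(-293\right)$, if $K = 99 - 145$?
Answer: $\frac{8197261}{70} \approx 1.171 \cdot 10^{5}$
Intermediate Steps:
$K = -46$
$\left(-400 + \frac{K}{20 \left(-7\right)}\right) \left(-293\right) = \left(-400 - \frac{46}{20 \left(-7\right)}\right) \left(-293\right) = \left(-400 - \frac{46}{-140}\right) \left(-293\right) = \left(-400 - - \frac{23}{70}\right) \left(-293\right) = \left(-400 + \frac{23}{70}\right) \left(-293\right) = \left(- \frac{27977}{70}\right) \left(-293\right) = \frac{8197261}{70}$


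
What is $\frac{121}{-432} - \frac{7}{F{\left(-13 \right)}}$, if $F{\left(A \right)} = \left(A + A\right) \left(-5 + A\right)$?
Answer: $- \frac{1657}{5616} \approx -0.29505$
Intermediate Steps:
$F{\left(A \right)} = 2 A \left(-5 + A\right)$
$\frac{121}{-432} - \frac{7}{F{\left(-13 \right)}} = \frac{121}{-432} - \frac{7}{2 \left(-13\right) \left(-5 - 13\right)} = 121 \left(- \frac{1}{432}\right) - \frac{7}{2 \left(-13\right) \left(-18\right)} = - \frac{121}{432} - \frac{7}{468} = - \frac{1657}{5616}$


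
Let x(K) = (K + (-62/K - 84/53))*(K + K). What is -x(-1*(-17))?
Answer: -21206/53 ≈ -400.11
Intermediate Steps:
x(K) = 2*K*(-84/53 + K - 62/K) (x(K) = (K + (-62/K - 84*1/53))*(2*K) = (K + (-62/K - 84/53))*(2*K) = (K + (-84/53 - 62/K))*(2*K) = (-84/53 + K - 62/K)*(2*K) = 2*K*(-84/53 + K - 62/K))
-x(-1*(-17)) = -(-124 + 2*(-1*(-17))**2 - (-168)*(-17)/53) = -(-124 + 2*17**2 - 168/53*17) = -(-124 + 2*289 - 2856/53) = -(-124 + 578 - 2856/53) = -1*21206/53 = -21206/53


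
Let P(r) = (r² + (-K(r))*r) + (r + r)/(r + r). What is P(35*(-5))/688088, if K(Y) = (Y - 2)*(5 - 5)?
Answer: 15313/344044 ≈ 0.044509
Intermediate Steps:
K(Y) = 0 (K(Y) = (-2 + Y)*0 = 0)
P(r) = 1 + r² (P(r) = (r² + (-1*0)*r) + (r + r)/(r + r) = (r² + 0*r) + (2*r)/((2*r)) = (r² + 0) + (2*r)*(1/(2*r)) = r² + 1 = 1 + r²)
P(35*(-5))/688088 = (1 + (35*(-5))²)/688088 = (1 + (-175)²)*(1/688088) = (1 + 30625)*(1/688088) = 30626*(1/688088) = 15313/344044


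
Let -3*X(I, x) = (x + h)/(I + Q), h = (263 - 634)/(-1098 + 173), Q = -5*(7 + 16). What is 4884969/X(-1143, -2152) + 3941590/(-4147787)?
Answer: -70732976653509116960/8255045973223 ≈ -8.5684e+6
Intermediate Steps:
Q = -115 (Q = -5*23 = -115)
h = 371/925 (h = -371/(-925) = -371*(-1/925) = 371/925 ≈ 0.40108)
X(I, x) = -(371/925 + x)/(3*(-115 + I)) (X(I, x) = -(x + 371/925)/(3*(I - 115)) = -(371/925 + x)/(3*(-115 + I)))
4884969/X(-1143, -2152) + 3941590/(-4147787) = 4884969/(((-371 - 925*(-2152))/(2775*(-115 - 1143)))) + 3941590/(-4147787) = 4884969/(((1/2775)*(-371 + 1990600)/(-1258))) + 3941590*(-1/4147787) = 4884969/(((1/2775)*(-1/1258)*1990229)) - 3941590/4147787 = 4884969/(-1990229/3490950) - 3941590/4147787 = 4884969*(-3490950/1990229) - 3941590/4147787 = -17053182530550/1990229 - 3941590/4147787 = -70732976653509116960/8255045973223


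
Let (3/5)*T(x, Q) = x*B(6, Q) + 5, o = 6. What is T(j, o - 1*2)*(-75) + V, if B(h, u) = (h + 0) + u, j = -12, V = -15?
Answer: 14360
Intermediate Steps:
B(h, u) = h + u
T(x, Q) = 25/3 + 5*x*(6 + Q)/3 (T(x, Q) = 5*(x*(6 + Q) + 5)/3 = 5*(5 + x*(6 + Q))/3 = 25/3 + 5*x*(6 + Q)/3)
T(j, o - 1*2)*(-75) + V = (25/3 + (5/3)*(-12)*(6 + (6 - 1*2)))*(-75) - 15 = (25/3 + (5/3)*(-12)*(6 + (6 - 2)))*(-75) - 15 = (25/3 + (5/3)*(-12)*(6 + 4))*(-75) - 15 = (25/3 + (5/3)*(-12)*10)*(-75) - 15 = (25/3 - 200)*(-75) - 15 = -575/3*(-75) - 15 = 14375 - 15 = 14360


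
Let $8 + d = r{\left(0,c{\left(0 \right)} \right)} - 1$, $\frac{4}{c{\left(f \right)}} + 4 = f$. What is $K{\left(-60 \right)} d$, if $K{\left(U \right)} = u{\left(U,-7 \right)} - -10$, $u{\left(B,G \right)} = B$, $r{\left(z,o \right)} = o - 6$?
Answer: $800$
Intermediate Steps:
$c{\left(f \right)} = \frac{4}{-4 + f}$
$r{\left(z,o \right)} = -6 + o$ ($r{\left(z,o \right)} = o - 6 = -6 + o$)
$d = -16$ ($d = -8 - \left(7 - \frac{4}{-4 + 0}\right) = -8 - \left(7 + 1\right) = -8 + \left(\left(-6 + 4 \left(- \frac{1}{4}\right)\right) - 1\right) = -8 - 8 = -16$)
$K{\left(U \right)} = 10 + U$ ($K{\left(U \right)} = U - -10 = U + 10 = 10 + U$)
$K{\left(-60 \right)} d = \left(10 - 60\right) \left(-16\right) = \left(-50\right) \left(-16\right) = 800$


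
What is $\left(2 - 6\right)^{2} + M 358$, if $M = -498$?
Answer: $-178268$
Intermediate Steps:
$\left(2 - 6\right)^{2} + M 358 = \left(2 - 6\right)^{2} - 178284 = \left(-4\right)^{2} - 178284 = 16 - 178284 = -178268$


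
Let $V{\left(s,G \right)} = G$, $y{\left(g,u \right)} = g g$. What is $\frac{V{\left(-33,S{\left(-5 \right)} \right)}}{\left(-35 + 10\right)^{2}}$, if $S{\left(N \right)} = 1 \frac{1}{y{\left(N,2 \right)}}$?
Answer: $\frac{1}{15625} \approx 6.4 \cdot 10^{-5}$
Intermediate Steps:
$y{\left(g,u \right)} = g^{2}$
$S{\left(N \right)} = \frac{1}{N^{2}}$ ($S{\left(N \right)} = 1 \frac{1}{N^{2}} = \frac{1}{N^{2}}$)
$\frac{V{\left(-33,S{\left(-5 \right)} \right)}}{\left(-35 + 10\right)^{2}} = \frac{1}{25 \left(-35 + 10\right)^{2}} = \frac{1}{25 \left(-25\right)^{2}} = \frac{1}{25 \cdot 625} = \frac{1}{25} \cdot \frac{1}{625} = \frac{1}{15625}$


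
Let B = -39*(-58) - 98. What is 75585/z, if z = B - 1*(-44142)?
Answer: 75585/46306 ≈ 1.6323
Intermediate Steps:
B = 2164 (B = 2262 - 98 = 2164)
z = 46306 (z = 2164 - 1*(-44142) = 2164 + 44142 = 46306)
75585/z = 75585/46306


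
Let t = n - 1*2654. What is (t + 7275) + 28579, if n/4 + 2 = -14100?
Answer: -23208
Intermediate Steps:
n = -56408 (n = -8 + 4*(-14100) = -8 - 56400 = -56408)
t = -59062 (t = -56408 - 1*2654 = -56408 - 2654 = -59062)
(t + 7275) + 28579 = (-59062 + 7275) + 28579 = -51787 + 28579 = -23208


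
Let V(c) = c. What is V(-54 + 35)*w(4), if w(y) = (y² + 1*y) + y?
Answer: -456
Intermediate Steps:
w(y) = y² + 2*y (w(y) = (y² + y) + y = (y + y²) + y = y² + 2*y)
V(-54 + 35)*w(4) = (-54 + 35)*(4*(2 + 4)) = -76*6 = -19*24 = -456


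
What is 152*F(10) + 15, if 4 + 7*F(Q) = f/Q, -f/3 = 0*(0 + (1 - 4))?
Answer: -503/7 ≈ -71.857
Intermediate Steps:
f = 0 (f = -0*(0 + (1 - 4)) = -0*(0 - 3) = -0*(-3) = -3*0 = 0)
F(Q) = -4/7 (F(Q) = -4/7 + (0/Q)/7 = -4/7 + (⅐)*0 = -4/7 + 0 = -4/7)
152*F(10) + 15 = 152*(-4/7) + 15 = -608/7 + 15 = -503/7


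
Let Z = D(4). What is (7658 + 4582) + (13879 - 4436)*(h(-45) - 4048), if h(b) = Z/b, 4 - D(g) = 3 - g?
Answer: -343926659/9 ≈ -3.8214e+7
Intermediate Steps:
D(g) = 1 + g (D(g) = 4 - (3 - g) = 4 + (-3 + g) = 1 + g)
Z = 5 (Z = 1 + 4 = 5)
h(b) = 5/b
(7658 + 4582) + (13879 - 4436)*(h(-45) - 4048) = (7658 + 4582) + (13879 - 4436)*(5/(-45) - 4048) = 12240 + 9443*(5*(-1/45) - 4048) = 12240 + 9443*(-⅑ - 4048) = 12240 + 9443*(-36433/9) = 12240 - 344036819/9 = -343926659/9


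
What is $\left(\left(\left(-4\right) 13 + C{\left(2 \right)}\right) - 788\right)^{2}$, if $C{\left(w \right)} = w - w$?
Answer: $705600$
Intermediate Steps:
$C{\left(w \right)} = 0$
$\left(\left(\left(-4\right) 13 + C{\left(2 \right)}\right) - 788\right)^{2} = \left(\left(\left(-4\right) 13 + 0\right) - 788\right)^{2} = \left(\left(-52 + 0\right) - 788\right)^{2} = \left(-52 - 788\right)^{2} = \left(-840\right)^{2} = 705600$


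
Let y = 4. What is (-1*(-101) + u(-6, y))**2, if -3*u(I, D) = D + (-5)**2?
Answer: 75076/9 ≈ 8341.8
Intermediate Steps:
u(I, D) = -25/3 - D/3 (u(I, D) = -(D + (-5)**2)/3 = -(D + 25)/3 = -(25 + D)/3 = -25/3 - D/3)
(-1*(-101) + u(-6, y))**2 = (-1*(-101) + (-25/3 - 1/3*4))**2 = (101 + (-25/3 - 4/3))**2 = (101 - 29/3)**2 = (274/3)**2 = 75076/9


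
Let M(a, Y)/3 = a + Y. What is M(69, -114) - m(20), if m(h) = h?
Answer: -155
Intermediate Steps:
M(a, Y) = 3*Y + 3*a (M(a, Y) = 3*(a + Y) = 3*(Y + a) = 3*Y + 3*a)
M(69, -114) - m(20) = (3*(-114) + 3*69) - 1*20 = (-342 + 207) - 20 = -135 - 20 = -155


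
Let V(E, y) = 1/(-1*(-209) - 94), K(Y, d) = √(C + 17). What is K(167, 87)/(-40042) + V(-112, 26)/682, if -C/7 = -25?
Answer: 1/78430 - 4*√3/20021 ≈ -0.00033330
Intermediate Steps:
C = 175 (C = -7*(-25) = 175)
K(Y, d) = 8*√3 (K(Y, d) = √(175 + 17) = √192 = 8*√3)
V(E, y) = 1/115 (V(E, y) = 1/(209 - 94) = 1/115)
K(167, 87)/(-40042) + V(-112, 26)/682 = (8*√3)/(-40042) + (1/115)/682 = (8*√3)*(-1/40042) + (1/115)*(1/682) = -4*√3/20021 + 1/78430 = 1/78430 - 4*√3/20021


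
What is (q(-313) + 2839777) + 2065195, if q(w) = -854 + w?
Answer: 4903805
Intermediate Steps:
(q(-313) + 2839777) + 2065195 = ((-854 - 313) + 2839777) + 2065195 = (-1167 + 2839777) + 2065195 = 2838610 + 2065195 = 4903805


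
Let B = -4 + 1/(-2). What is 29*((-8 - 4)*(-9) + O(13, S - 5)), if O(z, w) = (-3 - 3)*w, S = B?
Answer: 4785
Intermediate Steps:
B = -9/2 (B = -4 - ½ = -9/2 ≈ -4.5000)
S = -9/2 ≈ -4.5000
O(z, w) = -6*w
29*((-8 - 4)*(-9) + O(13, S - 5)) = 29*((-8 - 4)*(-9) - 6*(-9/2 - 5)) = 29*(-12*(-9) - 6*(-19/2)) = 29*(108 + 57) = 29*165 = 4785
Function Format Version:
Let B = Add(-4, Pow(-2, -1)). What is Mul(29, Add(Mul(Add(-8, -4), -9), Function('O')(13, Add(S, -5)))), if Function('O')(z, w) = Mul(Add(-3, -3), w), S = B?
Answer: 4785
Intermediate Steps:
B = Rational(-9, 2) (B = Add(-4, Rational(-1, 2)) = Rational(-9, 2) ≈ -4.5000)
S = Rational(-9, 2) ≈ -4.5000
Function('O')(z, w) = Mul(-6, w)
Mul(29, Add(Mul(Add(-8, -4), -9), Function('O')(13, Add(S, -5)))) = Mul(29, Add(Mul(Add(-8, -4), -9), Mul(-6, Add(Rational(-9, 2), -5)))) = Mul(29, Add(Mul(-12, -9), Mul(-6, Rational(-19, 2)))) = Mul(29, Add(108, 57)) = Mul(29, 165) = 4785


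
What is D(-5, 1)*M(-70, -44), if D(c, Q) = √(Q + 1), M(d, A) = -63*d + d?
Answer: 4340*√2 ≈ 6137.7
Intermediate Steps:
M(d, A) = -62*d
D(c, Q) = √(1 + Q)
D(-5, 1)*M(-70, -44) = √(1 + 1)*(-62*(-70)) = √2*4340 = 4340*√2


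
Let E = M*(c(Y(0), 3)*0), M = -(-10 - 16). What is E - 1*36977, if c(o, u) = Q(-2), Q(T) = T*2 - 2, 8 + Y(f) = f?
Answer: -36977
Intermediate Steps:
Y(f) = -8 + f
Q(T) = -2 + 2*T (Q(T) = 2*T - 2 = -2 + 2*T)
c(o, u) = -6 (c(o, u) = -2 + 2*(-2) = -2 - 4 = -6)
M = 26 (M = -1*(-26) = 26)
E = 0 (E = 26*(-6*0) = 26*0 = 0)
E - 1*36977 = 0 - 1*36977 = 0 - 36977 = -36977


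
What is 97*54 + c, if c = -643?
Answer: 4595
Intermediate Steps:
97*54 + c = 97*54 - 643 = 5238 - 643 = 4595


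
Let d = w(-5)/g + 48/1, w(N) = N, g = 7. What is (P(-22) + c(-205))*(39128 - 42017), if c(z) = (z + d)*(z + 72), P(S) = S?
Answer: -60536106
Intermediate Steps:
d = 331/7 (d = -5/7 + 48/1 = -5*⅐ + 48*1 = -5/7 + 48 = 331/7 ≈ 47.286)
c(z) = (72 + z)*(331/7 + z) (c(z) = (z + 331/7)*(z + 72) = (331/7 + z)*(72 + z) = (72 + z)*(331/7 + z))
(P(-22) + c(-205))*(39128 - 42017) = (-22 + (23832/7 + (-205)² + (835/7)*(-205)))*(39128 - 42017) = (-22 + (23832/7 + 42025 - 171175/7))*(-2889) = (-22 + 20976)*(-2889) = 20954*(-2889) = -60536106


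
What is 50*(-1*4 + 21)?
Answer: 850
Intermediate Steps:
50*(-1*4 + 21) = 50*(-4 + 21) = 50*17 = 850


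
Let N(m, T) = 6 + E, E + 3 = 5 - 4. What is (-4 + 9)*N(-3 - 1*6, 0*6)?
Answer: 20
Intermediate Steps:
E = -2 (E = -3 + (5 - 4) = -3 + 1 = -2)
N(m, T) = 4 (N(m, T) = 6 - 2 = 4)
(-4 + 9)*N(-3 - 1*6, 0*6) = (-4 + 9)*4 = 5*4 = 20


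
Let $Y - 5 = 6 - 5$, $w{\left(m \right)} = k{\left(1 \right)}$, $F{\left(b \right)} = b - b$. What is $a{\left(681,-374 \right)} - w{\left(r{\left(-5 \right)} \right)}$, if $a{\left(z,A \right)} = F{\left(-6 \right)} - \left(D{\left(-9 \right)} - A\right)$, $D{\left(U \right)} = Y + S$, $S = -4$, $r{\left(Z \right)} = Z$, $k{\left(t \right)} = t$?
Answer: $-377$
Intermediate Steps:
$F{\left(b \right)} = 0$
$w{\left(m \right)} = 1$
$Y = 6$ ($Y = 5 + \left(6 - 5\right) = 5 + 1 = 6$)
$D{\left(U \right)} = 2$ ($D{\left(U \right)} = 6 - 4 = 2$)
$a{\left(z,A \right)} = -2 + A$ ($a{\left(z,A \right)} = 0 - \left(2 - A\right) = 0 + \left(-2 + A\right) = -2 + A$)
$a{\left(681,-374 \right)} - w{\left(r{\left(-5 \right)} \right)} = \left(-2 - 374\right) - 1 = -376 - 1 = -377$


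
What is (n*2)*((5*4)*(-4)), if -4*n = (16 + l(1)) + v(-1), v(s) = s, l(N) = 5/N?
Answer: 800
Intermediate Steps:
n = -5 (n = -((16 + 5/1) - 1)/4 = -((16 + 5*1) - 1)/4 = -((16 + 5) - 1)/4 = -(21 - 1)/4 = -1/4*20 = -5)
(n*2)*((5*4)*(-4)) = (-5*2)*((5*4)*(-4)) = -200*(-4) = -10*(-80) = 800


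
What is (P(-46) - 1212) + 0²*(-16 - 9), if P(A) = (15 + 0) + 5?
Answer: -1192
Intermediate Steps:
P(A) = 20 (P(A) = 15 + 5 = 20)
(P(-46) - 1212) + 0²*(-16 - 9) = (20 - 1212) + 0²*(-16 - 9) = -1192 + 0*(-25) = -1192 + 0 = -1192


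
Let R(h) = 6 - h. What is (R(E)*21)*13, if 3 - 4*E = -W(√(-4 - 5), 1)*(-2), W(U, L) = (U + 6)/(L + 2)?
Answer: 6825/4 + 273*I/2 ≈ 1706.3 + 136.5*I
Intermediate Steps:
W(U, L) = (6 + U)/(2 + L)
E = -¼ - I/2 (E = ¾ - (-(6 + √(-4 - 5))/(2 + 1))*(-2)/4 = ¾ - (-(6 + √(-9))/3)*(-2)/4 = ¾ - (-(6 + 3*I)/3)*(-2)/4 = ¾ - (-(2 + I))*(-2)/4 = ¾ - (-2 - I)*(-2)/4 = ¾ - (4 + 2*I)/4 = ¾ + (-1 - I/2) = -¼ - I/2 ≈ -0.25 - 0.5*I)
(R(E)*21)*13 = ((6 - (-¼ - I/2))*21)*13 = ((6 + (¼ + I/2))*21)*13 = ((25/4 + I/2)*21)*13 = (525/4 + 21*I/2)*13 = 6825/4 + 273*I/2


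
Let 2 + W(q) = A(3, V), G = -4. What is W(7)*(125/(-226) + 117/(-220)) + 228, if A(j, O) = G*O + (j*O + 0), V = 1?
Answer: 5748993/24860 ≈ 231.25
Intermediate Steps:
A(j, O) = -4*O + O*j (A(j, O) = -4*O + (j*O + 0) = -4*O + (O*j + 0) = -4*O + O*j)
W(q) = -3 (W(q) = -2 + 1*(-4 + 3) = -2 + 1*(-1) = -2 - 1 = -3)
W(7)*(125/(-226) + 117/(-220)) + 228 = -3*(125/(-226) + 117/(-220)) + 228 = -3*(125*(-1/226) + 117*(-1/220)) + 228 = -3*(-125/226 - 117/220) + 228 = -3*(-26971/24860) + 228 = 80913/24860 + 228 = 5748993/24860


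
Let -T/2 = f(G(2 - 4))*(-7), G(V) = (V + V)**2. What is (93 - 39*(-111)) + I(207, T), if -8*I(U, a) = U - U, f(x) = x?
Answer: 4422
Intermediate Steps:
G(V) = 4*V**2 (G(V) = (2*V)**2 = 4*V**2)
T = 224 (T = -2*4*(2 - 4)**2*(-7) = -2*4*(-2)**2*(-7) = -2*4*4*(-7) = -32*(-7) = -2*(-112) = 224)
I(U, a) = 0 (I(U, a) = -(U - U)/8 = -1/8*0 = 0)
(93 - 39*(-111)) + I(207, T) = (93 - 39*(-111)) + 0 = (93 + 4329) + 0 = 4422 + 0 = 4422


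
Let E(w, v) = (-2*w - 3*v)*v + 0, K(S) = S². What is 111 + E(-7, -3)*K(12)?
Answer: -9825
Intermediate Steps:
E(w, v) = v*(-3*v - 2*w) (E(w, v) = (-3*v - 2*w)*v + 0 = v*(-3*v - 2*w) + 0 = v*(-3*v - 2*w))
111 + E(-7, -3)*K(12) = 111 - 1*(-3)*(2*(-7) + 3*(-3))*12² = 111 - 1*(-3)*(-14 - 9)*144 = 111 - 1*(-3)*(-23)*144 = 111 - 69*144 = 111 - 9936 = -9825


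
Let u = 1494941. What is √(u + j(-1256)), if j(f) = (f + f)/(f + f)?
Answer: √1494942 ≈ 1222.7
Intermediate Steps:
j(f) = 1 (j(f) = (2*f)/((2*f)) = (2*f)*(1/(2*f)) = 1)
√(u + j(-1256)) = √(1494941 + 1) = √1494942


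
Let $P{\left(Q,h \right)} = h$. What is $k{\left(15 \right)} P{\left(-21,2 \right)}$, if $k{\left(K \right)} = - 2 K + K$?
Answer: $-30$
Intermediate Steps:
$k{\left(K \right)} = - K$
$k{\left(15 \right)} P{\left(-21,2 \right)} = \left(-1\right) 15 \cdot 2 = \left(-15\right) 2 = -30$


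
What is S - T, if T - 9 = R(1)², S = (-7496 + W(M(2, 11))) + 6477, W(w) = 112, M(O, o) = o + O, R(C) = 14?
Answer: -1112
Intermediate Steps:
M(O, o) = O + o
S = -907 (S = (-7496 + 112) + 6477 = -7384 + 6477 = -907)
T = 205 (T = 9 + 14² = 9 + 196 = 205)
S - T = -907 - 1*205 = -907 - 205 = -1112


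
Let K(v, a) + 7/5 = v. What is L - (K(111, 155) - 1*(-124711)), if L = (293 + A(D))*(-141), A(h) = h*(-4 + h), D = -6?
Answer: -872968/5 ≈ -1.7459e+5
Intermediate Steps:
K(v, a) = -7/5 + v
L = -49773 (L = (293 - 6*(-4 - 6))*(-141) = (293 - 6*(-10))*(-141) = (293 + 60)*(-141) = 353*(-141) = -49773)
L - (K(111, 155) - 1*(-124711)) = -49773 - ((-7/5 + 111) - 1*(-124711)) = -49773 - (548/5 + 124711) = -49773 - 1*624103/5 = -49773 - 624103/5 = -872968/5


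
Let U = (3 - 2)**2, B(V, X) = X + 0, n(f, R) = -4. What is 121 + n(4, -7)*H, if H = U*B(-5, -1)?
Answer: 125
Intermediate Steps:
B(V, X) = X
U = 1 (U = 1**2 = 1)
H = -1 (H = 1*(-1) = -1)
121 + n(4, -7)*H = 121 - 4*(-1) = 121 + 4 = 125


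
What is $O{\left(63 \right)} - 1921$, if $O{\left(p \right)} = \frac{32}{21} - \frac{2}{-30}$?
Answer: $- \frac{201538}{105} \approx -1919.4$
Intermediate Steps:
$O{\left(p \right)} = \frac{167}{105}$ ($O{\left(p \right)} = 32 \cdot \frac{1}{21} - - \frac{1}{15} = \frac{32}{21} + \frac{1}{15} = \frac{167}{105}$)
$O{\left(63 \right)} - 1921 = \frac{167}{105} - 1921 = - \frac{201538}{105}$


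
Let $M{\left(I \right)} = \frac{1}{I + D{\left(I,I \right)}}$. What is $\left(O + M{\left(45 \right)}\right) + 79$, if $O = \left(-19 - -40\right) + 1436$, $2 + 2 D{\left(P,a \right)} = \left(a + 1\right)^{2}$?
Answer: $\frac{1692673}{1102} \approx 1536.0$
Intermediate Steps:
$D{\left(P,a \right)} = -1 + \frac{\left(1 + a\right)^{2}}{2}$ ($D{\left(P,a \right)} = -1 + \frac{\left(a + 1\right)^{2}}{2} = -1 + \frac{\left(1 + a\right)^{2}}{2}$)
$O = 1457$ ($O = \left(-19 + 40\right) + 1436 = 21 + 1436 = 1457$)
$M{\left(I \right)} = \frac{1}{-1 + I + \frac{\left(1 + I\right)^{2}}{2}}$ ($M{\left(I \right)} = \frac{1}{I + \left(-1 + \frac{\left(1 + I\right)^{2}}{2}\right)} = \frac{1}{-1 + I + \frac{\left(1 + I\right)^{2}}{2}}$)
$\left(O + M{\left(45 \right)}\right) + 79 = \left(1457 + \frac{2}{-1 + 45^{2} + 4 \cdot 45}\right) + 79 = \left(1457 + \frac{2}{-1 + 2025 + 180}\right) + 79 = \left(1457 + \frac{2}{2204}\right) + 79 = \left(1457 + 2 \cdot \frac{1}{2204}\right) + 79 = \left(1457 + \frac{1}{1102}\right) + 79 = \frac{1605615}{1102} + 79 = \frac{1692673}{1102}$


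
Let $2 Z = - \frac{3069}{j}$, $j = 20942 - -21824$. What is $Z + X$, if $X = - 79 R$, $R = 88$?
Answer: $- \frac{594621533}{85532} \approx -6952.0$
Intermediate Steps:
$j = 42766$ ($j = 20942 + 21824 = 42766$)
$X = -6952$ ($X = \left(-79\right) 88 = -6952$)
$Z = - \frac{3069}{85532}$ ($Z = \frac{\left(-3069\right) \frac{1}{42766}}{2} = \frac{1}{2} \left(- \frac{3069}{42766}\right) = - \frac{3069}{85532} \approx -0.035881$)
$Z + X = - \frac{3069}{85532} - 6952 = - \frac{594621533}{85532}$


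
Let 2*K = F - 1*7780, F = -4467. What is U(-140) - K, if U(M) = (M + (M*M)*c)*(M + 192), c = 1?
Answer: 2036087/2 ≈ 1.0180e+6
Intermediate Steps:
K = -12247/2 (K = (-4467 - 1*7780)/2 = (-4467 - 7780)/2 = (½)*(-12247) = -12247/2 ≈ -6123.5)
U(M) = (192 + M)*(M + M²) (U(M) = (M + (M*M)*1)*(M + 192) = (M + M²*1)*(192 + M) = (M + M²)*(192 + M) = (192 + M)*(M + M²))
U(-140) - K = -140*(192 + (-140)² + 193*(-140)) - 1*(-12247/2) = -140*(192 + 19600 - 27020) + 12247/2 = -140*(-7228) + 12247/2 = 1011920 + 12247/2 = 2036087/2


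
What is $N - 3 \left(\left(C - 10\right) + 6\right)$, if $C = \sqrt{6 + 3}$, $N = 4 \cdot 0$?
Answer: $3$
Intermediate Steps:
$N = 0$
$C = 3$ ($C = \sqrt{9} = 3$)
$N - 3 \left(\left(C - 10\right) + 6\right) = 0 - 3 \left(\left(3 - 10\right) + 6\right) = 0 - 3 \left(-7 + 6\right) = 0 - -3 = 0 + 3 = 3$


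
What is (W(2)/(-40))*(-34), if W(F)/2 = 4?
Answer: 34/5 ≈ 6.8000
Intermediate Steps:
W(F) = 8 (W(F) = 2*4 = 8)
(W(2)/(-40))*(-34) = (8/(-40))*(-34) = (8*(-1/40))*(-34) = -⅕*(-34) = 34/5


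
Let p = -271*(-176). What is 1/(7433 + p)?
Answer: 1/55129 ≈ 1.8139e-5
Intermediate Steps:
p = 47696
1/(7433 + p) = 1/(7433 + 47696) = 1/55129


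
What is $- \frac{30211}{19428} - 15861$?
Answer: $- \frac{308177719}{19428} \approx -15863.0$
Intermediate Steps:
$- \frac{30211}{19428} - 15861 = - \frac{308177719}{19428}$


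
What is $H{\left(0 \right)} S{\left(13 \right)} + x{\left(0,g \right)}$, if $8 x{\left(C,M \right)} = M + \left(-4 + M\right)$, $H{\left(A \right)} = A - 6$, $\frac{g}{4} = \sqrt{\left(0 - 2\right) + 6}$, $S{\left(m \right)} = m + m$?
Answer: $- \frac{309}{2} \approx -154.5$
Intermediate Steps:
$S{\left(m \right)} = 2 m$
$g = 8$ ($g = 4 \sqrt{\left(0 - 2\right) + 6} = 4 \sqrt{-2 + 6} = 4 \sqrt{4} = 4 \cdot 2 = 8$)
$H{\left(A \right)} = -6 + A$
$x{\left(C,M \right)} = - \frac{1}{2} + \frac{M}{4}$ ($x{\left(C,M \right)} = \frac{M + \left(-4 + M\right)}{8} = \frac{-4 + 2 M}{8} = - \frac{1}{2} + \frac{M}{4}$)
$H{\left(0 \right)} S{\left(13 \right)} + x{\left(0,g \right)} = \left(-6 + 0\right) 2 \cdot 13 + \left(- \frac{1}{2} + \frac{1}{4} \cdot 8\right) = \left(-6\right) 26 + \left(- \frac{1}{2} + 2\right) = -156 + \frac{3}{2} = - \frac{309}{2}$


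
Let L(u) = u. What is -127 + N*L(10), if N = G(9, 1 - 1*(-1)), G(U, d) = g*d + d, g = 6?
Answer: 13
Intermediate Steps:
G(U, d) = 7*d (G(U, d) = 6*d + d = 7*d)
N = 14 (N = 7*(1 - 1*(-1)) = 7*(1 + 1) = 7*2 = 14)
-127 + N*L(10) = -127 + 14*10 = -127 + 140 = 13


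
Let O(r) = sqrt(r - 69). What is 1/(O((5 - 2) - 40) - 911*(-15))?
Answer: 13665/186732331 - I*sqrt(106)/186732331 ≈ 7.318e-5 - 5.5136e-8*I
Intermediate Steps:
O(r) = sqrt(-69 + r)
1/(O((5 - 2) - 40) - 911*(-15)) = 1/(sqrt(-69 + ((5 - 2) - 40)) - 911*(-15)) = 1/(sqrt(-69 + (3 - 40)) + 13665) = 1/(sqrt(-69 - 37) + 13665) = 1/(sqrt(-106) + 13665) = 1/(I*sqrt(106) + 13665) = 1/(13665 + I*sqrt(106))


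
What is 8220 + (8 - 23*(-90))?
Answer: 10298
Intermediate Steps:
8220 + (8 - 23*(-90)) = 8220 + (8 + 2070) = 8220 + 2078 = 10298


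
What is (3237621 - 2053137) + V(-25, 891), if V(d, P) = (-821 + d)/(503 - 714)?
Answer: 249926970/211 ≈ 1.1845e+6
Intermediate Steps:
V(d, P) = 821/211 - d/211 (V(d, P) = (-821 + d)/(-211) = (-821 + d)*(-1/211) = 821/211 - d/211)
(3237621 - 2053137) + V(-25, 891) = (3237621 - 2053137) + (821/211 - 1/211*(-25)) = 1184484 + (821/211 + 25/211) = 1184484 + 846/211 = 249926970/211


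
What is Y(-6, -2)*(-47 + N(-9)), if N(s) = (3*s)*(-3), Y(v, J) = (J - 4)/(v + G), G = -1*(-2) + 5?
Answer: -204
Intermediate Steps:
G = 7 (G = 2 + 5 = 7)
Y(v, J) = (-4 + J)/(7 + v) (Y(v, J) = (J - 4)/(v + 7) = (-4 + J)/(7 + v))
N(s) = -9*s
Y(-6, -2)*(-47 + N(-9)) = ((-4 - 2)/(7 - 6))*(-47 - 9*(-9)) = (-6/1)*(-47 + 81) = (1*(-6))*34 = -6*34 = -204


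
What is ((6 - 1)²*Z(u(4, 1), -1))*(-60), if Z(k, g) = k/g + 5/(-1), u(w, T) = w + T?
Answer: 15000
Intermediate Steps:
u(w, T) = T + w
Z(k, g) = -5 + k/g (Z(k, g) = k/g + 5*(-1) = k/g - 5 = -5 + k/g)
((6 - 1)²*Z(u(4, 1), -1))*(-60) = ((6 - 1)²*(-5 + (1 + 4)/(-1)))*(-60) = (5²*(-5 + 5*(-1)))*(-60) = (25*(-5 - 5))*(-60) = (25*(-10))*(-60) = -250*(-60) = 15000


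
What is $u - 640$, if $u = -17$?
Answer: $-657$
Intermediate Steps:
$u - 640 = -17 - 640 = -657$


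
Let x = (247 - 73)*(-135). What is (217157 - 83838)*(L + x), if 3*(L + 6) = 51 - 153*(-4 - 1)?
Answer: -3096200456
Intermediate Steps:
x = -23490 (x = 174*(-135) = -23490)
L = 266 (L = -6 + (51 - 153*(-4 - 1))/3 = -6 + (51 - 153*(-5))/3 = -6 + (51 - 17*(-45))/3 = -6 + (51 + 765)/3 = -6 + (1/3)*816 = -6 + 272 = 266)
(217157 - 83838)*(L + x) = (217157 - 83838)*(266 - 23490) = 133319*(-23224) = -3096200456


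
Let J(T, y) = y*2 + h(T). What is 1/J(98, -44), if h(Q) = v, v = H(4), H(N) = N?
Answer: -1/84 ≈ -0.011905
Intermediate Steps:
v = 4
h(Q) = 4
J(T, y) = 4 + 2*y (J(T, y) = y*2 + 4 = 2*y + 4 = 4 + 2*y)
1/J(98, -44) = 1/(4 + 2*(-44)) = 1/(4 - 88) = 1/(-84) = -1/84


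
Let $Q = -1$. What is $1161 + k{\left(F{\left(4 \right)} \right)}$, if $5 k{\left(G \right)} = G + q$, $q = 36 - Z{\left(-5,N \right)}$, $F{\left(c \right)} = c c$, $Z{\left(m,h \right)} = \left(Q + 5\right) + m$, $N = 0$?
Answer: $\frac{5858}{5} \approx 1171.6$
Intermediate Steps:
$Z{\left(m,h \right)} = 4 + m$ ($Z{\left(m,h \right)} = \left(-1 + 5\right) + m = 4 + m$)
$F{\left(c \right)} = c^{2}$
$q = 37$ ($q = 36 - \left(4 - 5\right) = 36 - -1 = 36 + 1 = 37$)
$k{\left(G \right)} = \frac{37}{5} + \frac{G}{5}$ ($k{\left(G \right)} = \frac{G + 37}{5} = \frac{37 + G}{5} = \frac{37}{5} + \frac{G}{5}$)
$1161 + k{\left(F{\left(4 \right)} \right)} = 1161 + \left(\frac{37}{5} + \frac{4^{2}}{5}\right) = 1161 + \left(\frac{37}{5} + \frac{1}{5} \cdot 16\right) = 1161 + \left(\frac{37}{5} + \frac{16}{5}\right) = 1161 + \frac{53}{5} = \frac{5858}{5}$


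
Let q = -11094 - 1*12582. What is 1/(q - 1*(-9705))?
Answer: -1/13971 ≈ -7.1577e-5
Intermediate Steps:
q = -23676 (q = -11094 - 12582 = -23676)
1/(q - 1*(-9705)) = 1/(-23676 - 1*(-9705)) = 1/(-23676 + 9705) = 1/(-13971) = -1/13971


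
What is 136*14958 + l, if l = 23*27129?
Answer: 2658255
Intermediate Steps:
l = 623967
136*14958 + l = 136*14958 + 623967 = 2034288 + 623967 = 2658255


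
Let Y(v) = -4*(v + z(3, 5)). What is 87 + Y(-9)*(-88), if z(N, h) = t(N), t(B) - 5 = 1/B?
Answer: -3611/3 ≈ -1203.7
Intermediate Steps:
t(B) = 5 + 1/B
z(N, h) = 5 + 1/N
Y(v) = -64/3 - 4*v (Y(v) = -4*(v + (5 + 1/3)) = -4*(v + 16/3) = -4*(16/3 + v) = -64/3 - 4*v)
87 + Y(-9)*(-88) = 87 + (-64/3 - 4*(-9))*(-88) = 87 + (-64/3 + 36)*(-88) = 87 + (44/3)*(-88) = 87 - 3872/3 = -3611/3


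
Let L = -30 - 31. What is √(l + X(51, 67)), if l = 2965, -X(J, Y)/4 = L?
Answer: √3209 ≈ 56.648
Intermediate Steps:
L = -61
X(J, Y) = 244 (X(J, Y) = -4*(-61) = 244)
√(l + X(51, 67)) = √(2965 + 244) = √3209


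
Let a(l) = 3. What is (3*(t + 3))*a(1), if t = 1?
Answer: 36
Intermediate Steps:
(3*(t + 3))*a(1) = (3*(1 + 3))*3 = (3*4)*3 = 12*3 = 36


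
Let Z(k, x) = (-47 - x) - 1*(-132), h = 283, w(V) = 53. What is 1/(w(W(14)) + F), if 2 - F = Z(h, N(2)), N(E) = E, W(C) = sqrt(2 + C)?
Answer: -1/28 ≈ -0.035714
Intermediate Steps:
Z(k, x) = 85 - x (Z(k, x) = (-47 - x) + 132 = 85 - x)
F = -81 (F = 2 - (85 - 1*2) = 2 - (85 - 2) = 2 - 1*83 = 2 - 83 = -81)
1/(w(W(14)) + F) = 1/(53 - 81) = 1/(-28) = -1/28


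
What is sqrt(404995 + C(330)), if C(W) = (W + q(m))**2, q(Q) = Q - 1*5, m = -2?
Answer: 2*sqrt(127331) ≈ 713.67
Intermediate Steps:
q(Q) = -5 + Q (q(Q) = Q - 5 = -5 + Q)
C(W) = (-7 + W)**2 (C(W) = (W + (-5 - 2))**2 = (W - 7)**2 = (-7 + W)**2)
sqrt(404995 + C(330)) = sqrt(404995 + (-7 + 330)**2) = sqrt(404995 + 323**2) = sqrt(404995 + 104329) = sqrt(509324) = 2*sqrt(127331)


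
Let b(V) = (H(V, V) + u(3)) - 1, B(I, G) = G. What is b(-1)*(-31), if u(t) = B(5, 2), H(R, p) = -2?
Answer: 31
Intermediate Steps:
u(t) = 2
b(V) = -1 (b(V) = (-2 + 2) - 1 = 0 - 1 = -1)
b(-1)*(-31) = -1*(-31) = 31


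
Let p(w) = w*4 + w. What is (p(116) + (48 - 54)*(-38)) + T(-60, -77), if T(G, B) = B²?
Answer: 6737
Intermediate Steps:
p(w) = 5*w (p(w) = 4*w + w = 5*w)
(p(116) + (48 - 54)*(-38)) + T(-60, -77) = (5*116 + (48 - 54)*(-38)) + (-77)² = (580 - 6*(-38)) + 5929 = (580 + 228) + 5929 = 808 + 5929 = 6737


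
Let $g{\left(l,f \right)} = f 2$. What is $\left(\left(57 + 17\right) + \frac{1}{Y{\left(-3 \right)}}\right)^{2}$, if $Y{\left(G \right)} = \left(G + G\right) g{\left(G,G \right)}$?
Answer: $\frac{7102225}{1296} \approx 5480.1$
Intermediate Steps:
$g{\left(l,f \right)} = 2 f$
$Y{\left(G \right)} = 4 G^{2}$ ($Y{\left(G \right)} = \left(G + G\right) 2 G = 2 G 2 G = 4 G^{2}$)
$\left(\left(57 + 17\right) + \frac{1}{Y{\left(-3 \right)}}\right)^{2} = \left(\left(57 + 17\right) + \frac{1}{4 \left(-3\right)^{2}}\right)^{2} = \left(74 + \frac{1}{4 \cdot 9}\right)^{2} = \left(74 + \frac{1}{36}\right)^{2} = \left(\frac{2665}{36}\right)^{2} = \frac{7102225}{1296}$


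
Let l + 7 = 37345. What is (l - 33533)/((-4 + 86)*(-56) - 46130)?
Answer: -3805/50722 ≈ -0.075017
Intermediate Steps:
l = 37338 (l = -7 + 37345 = 37338)
(l - 33533)/((-4 + 86)*(-56) - 46130) = (37338 - 33533)/((-4 + 86)*(-56) - 46130) = 3805/(82*(-56) - 46130) = 3805/(-4592 - 46130) = 3805/(-50722) = 3805*(-1/50722) = -3805/50722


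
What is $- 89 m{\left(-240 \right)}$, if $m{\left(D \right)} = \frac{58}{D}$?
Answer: $\frac{2581}{120} \approx 21.508$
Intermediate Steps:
$- 89 m{\left(-240 \right)} = - 89 \frac{58}{-240} = - 89 \cdot 58 \left(- \frac{1}{240}\right) = \left(-89\right) \left(- \frac{29}{120}\right) = \frac{2581}{120}$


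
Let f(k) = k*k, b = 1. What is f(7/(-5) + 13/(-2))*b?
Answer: 6241/100 ≈ 62.410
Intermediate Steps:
f(k) = k²
f(7/(-5) + 13/(-2))*b = (7/(-5) + 13/(-2))²*1 = (7*(-⅕) + 13*(-½))²*1 = (-7/5 - 13/2)²*1 = (-79/10)²*1 = (6241/100)*1 = 6241/100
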